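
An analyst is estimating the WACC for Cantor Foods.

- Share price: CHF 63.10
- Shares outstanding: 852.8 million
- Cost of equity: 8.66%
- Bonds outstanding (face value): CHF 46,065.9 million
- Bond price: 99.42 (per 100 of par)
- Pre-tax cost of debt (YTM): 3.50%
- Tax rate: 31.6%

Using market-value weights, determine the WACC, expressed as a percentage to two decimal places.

Market value of equity E = 63.1 × 852.8m = 53811.68m. Market value of debt D = 46065.9m × 99.42/100 = 45798.71778m.
Total capital V = 53811.68 + 45798.71778 = 99610.39778.
Equity: weight = 53811.68/99610.39778 = 0.5402; cost = 8.66%.
Bonds outstanding: weight = 45798.71778/99610.39778 = 0.4598; after-tax cost = 3.5% × (1 − 31.6%) = 2.3940%.
WACC = 0.5402 × 8.6600% + 0.4598 × 2.3940% = 5.7790%.

5.78%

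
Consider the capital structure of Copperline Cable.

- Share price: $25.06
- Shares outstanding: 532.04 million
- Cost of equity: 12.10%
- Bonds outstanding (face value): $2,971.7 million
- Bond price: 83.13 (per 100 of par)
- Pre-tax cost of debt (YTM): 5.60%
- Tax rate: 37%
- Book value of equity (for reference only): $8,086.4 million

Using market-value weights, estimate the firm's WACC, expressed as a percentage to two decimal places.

Market value of equity E = 25.06 × 532.04m = 13332.9224m. Market value of debt D = 2971.7m × 83.13/100 = 2470.37421m.
Total capital V = 13332.9224 + 2470.37421 = 15803.29661.
Equity: weight = 13332.9224/15803.29661 = 0.8437; cost = 12.1%.
Bonds outstanding: weight = 2470.37421/15803.29661 = 0.1563; after-tax cost = 5.6% × (1 − 37%) = 3.5280%.
WACC = 0.8437 × 12.1000% + 0.1563 × 3.5280% = 10.7600%.

10.76%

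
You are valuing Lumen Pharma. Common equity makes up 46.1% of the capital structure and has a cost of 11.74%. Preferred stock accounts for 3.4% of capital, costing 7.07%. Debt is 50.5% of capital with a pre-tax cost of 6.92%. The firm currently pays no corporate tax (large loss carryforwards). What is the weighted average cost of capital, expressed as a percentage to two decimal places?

9.15%

After-tax cost of debt = 6.92% × (1 − 0%) = 6.9200%.
WACC = 0.461 × 11.7400% + 0.034 × 7.0700% + 0.505 × 6.9200% = 9.1471%.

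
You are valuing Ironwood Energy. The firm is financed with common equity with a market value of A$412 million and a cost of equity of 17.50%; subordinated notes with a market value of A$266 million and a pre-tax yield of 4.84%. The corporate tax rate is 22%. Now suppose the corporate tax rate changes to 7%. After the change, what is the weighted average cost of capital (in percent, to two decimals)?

After the change:
Total capital V = 412 + 266 = 678.
Equity: weight = 412/678 = 0.6077; cost = 17.5%.
Subordinated notes: weight = 266/678 = 0.3923; after-tax cost = 4.84% × (1 − 7%) = 4.5012%.
WACC = 0.6077 × 17.5000% + 0.3923 × 4.5012% = 12.4002%.

12.40%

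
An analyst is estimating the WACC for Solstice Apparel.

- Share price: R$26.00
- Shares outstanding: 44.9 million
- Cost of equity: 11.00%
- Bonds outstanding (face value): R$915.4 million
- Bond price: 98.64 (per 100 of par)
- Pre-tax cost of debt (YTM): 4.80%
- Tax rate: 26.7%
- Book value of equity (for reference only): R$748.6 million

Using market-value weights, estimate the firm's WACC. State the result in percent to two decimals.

Market value of equity E = 26.0 × 44.9m = 1167.4m. Market value of debt D = 915.4m × 98.64/100 = 902.95056m.
Total capital V = 1167.4 + 902.95056 = 2070.35056.
Equity: weight = 1167.4/2070.35056 = 0.5639; cost = 11%.
Bonds outstanding: weight = 902.95056/2070.35056 = 0.4361; after-tax cost = 4.8% × (1 − 26.7%) = 3.5184%.
WACC = 0.5639 × 11.0000% + 0.4361 × 3.5184% = 7.7370%.

7.74%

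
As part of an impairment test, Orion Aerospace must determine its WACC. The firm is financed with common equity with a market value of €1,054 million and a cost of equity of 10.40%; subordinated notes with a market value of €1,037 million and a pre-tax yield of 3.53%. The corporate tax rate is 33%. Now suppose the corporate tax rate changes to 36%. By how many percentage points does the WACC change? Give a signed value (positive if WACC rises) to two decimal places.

Current WACC:
Total capital V = 1054 + 1037 = 2091.
Equity: weight = 1054/2091 = 0.5041; cost = 10.4%.
Subordinated notes: weight = 1037/2091 = 0.4959; after-tax cost = 3.53% × (1 − 33%) = 2.3651%.
WACC = 0.5041 × 10.4000% + 0.4959 × 2.3651% = 6.4152%.
After the change:
Total capital V = 1054 + 1037 = 2091.
Equity: weight = 1054/2091 = 0.5041; cost = 10.4%.
Subordinated notes: weight = 1037/2091 = 0.4959; after-tax cost = 3.53% × (1 − 36%) = 2.2592%.
WACC = 0.5041 × 10.4000% + 0.4959 × 2.2592% = 6.3627%.
Change in WACC = 6.3627% − 6.4152% = -0.0525 pp.

-0.05 pp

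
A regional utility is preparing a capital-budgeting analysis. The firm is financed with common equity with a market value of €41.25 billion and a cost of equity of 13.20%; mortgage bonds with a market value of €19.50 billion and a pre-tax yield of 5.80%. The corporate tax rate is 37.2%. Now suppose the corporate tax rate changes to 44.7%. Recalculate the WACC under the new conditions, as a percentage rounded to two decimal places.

9.99%

After the change:
Total capital V = 41.25 + 19.5 = 60.75.
Equity: weight = 41.25/60.75 = 0.6790; cost = 13.2%.
Mortgage bonds: weight = 19.5/60.75 = 0.3210; after-tax cost = 5.8% × (1 − 44.7%) = 3.2074%.
WACC = 0.6790 × 13.2000% + 0.3210 × 3.2074% = 9.9925%.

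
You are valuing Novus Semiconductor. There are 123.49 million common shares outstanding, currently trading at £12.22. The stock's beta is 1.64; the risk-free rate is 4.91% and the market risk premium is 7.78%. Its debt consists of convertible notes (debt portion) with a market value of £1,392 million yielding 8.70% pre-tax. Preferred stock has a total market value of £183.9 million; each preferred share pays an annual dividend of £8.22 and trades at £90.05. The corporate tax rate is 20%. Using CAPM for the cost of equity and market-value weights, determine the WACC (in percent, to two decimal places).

Cost of equity via CAPM: Re = 4.91% + 1.64 × 7.78% = 17.6692%.
Cost of preferred: Rp = 8.22 / 90.05 = 9.1283%.
Market value of equity E = 12.22 × 123.49m = 1509.0478m.
Total capital V = 1509.0478 + 183.9 + 1392 = 3084.9478.
Equity: weight = 1509.0478/3084.9478 = 0.4892; cost = 17.6692%.
Preferred: weight = 183.9/3084.9478 = 0.0596; cost = 9.1283%.
Convertible notes (debt portion): weight = 1392/3084.9478 = 0.4512; after-tax cost = 8.7% × (1 − 20%) = 6.9600%.
WACC = 0.4892 × 17.6692% + 0.0596 × 9.1283% + 0.4512 × 6.9600% = 12.3278%.

12.33%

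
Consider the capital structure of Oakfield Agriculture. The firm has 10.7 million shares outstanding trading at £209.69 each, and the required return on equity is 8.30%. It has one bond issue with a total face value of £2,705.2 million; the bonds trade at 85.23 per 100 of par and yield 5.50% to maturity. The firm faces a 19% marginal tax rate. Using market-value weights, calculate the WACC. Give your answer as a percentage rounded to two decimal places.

6.35%

Market value of equity E = 209.69 × 10.7m = 2243.683m. Market value of debt D = 2705.2m × 85.23/100 = 2305.64196m.
Total capital V = 2243.683 + 2305.64196 = 4549.32496.
Equity: weight = 2243.683/4549.32496 = 0.4932; cost = 8.3%.
Bonds outstanding: weight = 2305.64196/4549.32496 = 0.5068; after-tax cost = 5.5% × (1 − 19%) = 4.4550%.
WACC = 0.4932 × 8.3000% + 0.5068 × 4.4550% = 6.3513%.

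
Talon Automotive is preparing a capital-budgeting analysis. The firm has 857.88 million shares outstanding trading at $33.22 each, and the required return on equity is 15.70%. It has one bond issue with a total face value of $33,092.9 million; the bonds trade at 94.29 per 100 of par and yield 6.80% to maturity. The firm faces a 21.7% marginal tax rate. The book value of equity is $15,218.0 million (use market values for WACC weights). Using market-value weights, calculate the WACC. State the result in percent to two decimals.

Market value of equity E = 33.22 × 857.88m = 28498.7736m. Market value of debt D = 33092.9m × 94.29/100 = 31203.29541m.
Total capital V = 28498.7736 + 31203.29541 = 59702.06901.
Equity: weight = 28498.7736/59702.06901 = 0.4773; cost = 15.7%.
Bonds outstanding: weight = 31203.29541/59702.06901 = 0.5227; after-tax cost = 6.8% × (1 − 21.7%) = 5.3244%.
WACC = 0.4773 × 15.7000% + 0.5227 × 5.3244% = 10.2772%.

10.28%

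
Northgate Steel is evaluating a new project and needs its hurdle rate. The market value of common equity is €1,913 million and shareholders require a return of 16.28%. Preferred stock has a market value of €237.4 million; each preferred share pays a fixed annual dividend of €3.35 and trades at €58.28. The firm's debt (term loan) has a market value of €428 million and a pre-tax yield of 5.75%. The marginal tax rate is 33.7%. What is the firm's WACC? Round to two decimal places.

Cost of preferred: Rp = 3.35 / 58.28 = 5.7481%.
Total capital V = 1913 + 237.4 + 428 = 2578.4.
Equity: weight = 1913/2578.4 = 0.7419; cost = 16.28%.
Preferred: weight = 237.4/2578.4 = 0.0921; cost = 5.7481%.
Term loan: weight = 428/2578.4 = 0.1660; after-tax cost = 5.75% × (1 − 33.7%) = 3.8123%.
WACC = 0.7419 × 16.2800% + 0.0921 × 5.7481% + 0.1660 × 3.8123% = 13.2407%.

13.24%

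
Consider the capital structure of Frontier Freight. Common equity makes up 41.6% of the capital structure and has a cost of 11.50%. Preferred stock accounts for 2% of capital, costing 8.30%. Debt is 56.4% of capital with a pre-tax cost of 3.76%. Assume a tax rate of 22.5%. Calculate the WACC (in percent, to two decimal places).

6.59%

After-tax cost of debt = 3.76% × (1 − 22.5%) = 2.9140%.
WACC = 0.416 × 11.5000% + 0.020 × 8.3000% + 0.564 × 2.9140% = 6.5935%.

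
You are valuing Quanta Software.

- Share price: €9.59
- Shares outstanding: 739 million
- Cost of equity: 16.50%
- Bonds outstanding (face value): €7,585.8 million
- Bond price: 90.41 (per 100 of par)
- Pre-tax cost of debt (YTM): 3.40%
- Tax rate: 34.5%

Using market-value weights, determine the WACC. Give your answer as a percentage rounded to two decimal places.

Market value of equity E = 9.59 × 739m = 7087.01m. Market value of debt D = 7585.8m × 90.41/100 = 6858.32178m.
Total capital V = 7087.01 + 6858.32178 = 13945.33178.
Equity: weight = 7087.01/13945.33178 = 0.5082; cost = 16.5%.
Bonds outstanding: weight = 6858.32178/13945.33178 = 0.4918; after-tax cost = 3.4% × (1 − 34.5%) = 2.2270%.
WACC = 0.5082 × 16.5000% + 0.4918 × 2.2270% = 9.4805%.

9.48%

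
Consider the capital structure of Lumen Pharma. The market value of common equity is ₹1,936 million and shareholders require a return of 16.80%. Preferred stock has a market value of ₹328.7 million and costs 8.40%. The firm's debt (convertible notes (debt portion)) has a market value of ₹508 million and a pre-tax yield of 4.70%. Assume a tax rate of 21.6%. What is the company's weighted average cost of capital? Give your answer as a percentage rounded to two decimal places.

13.40%

Total capital V = 1936 + 328.7 + 508 = 2772.7.
Equity: weight = 1936/2772.7 = 0.6982; cost = 16.8%.
Preferred: weight = 328.7/2772.7 = 0.1185; cost = 8.4%.
Convertible notes (debt portion): weight = 508/2772.7 = 0.1832; after-tax cost = 4.7% × (1 − 21.6%) = 3.6848%.
WACC = 0.6982 × 16.8000% + 0.1185 × 8.4000% + 0.1832 × 3.6848% = 13.4013%.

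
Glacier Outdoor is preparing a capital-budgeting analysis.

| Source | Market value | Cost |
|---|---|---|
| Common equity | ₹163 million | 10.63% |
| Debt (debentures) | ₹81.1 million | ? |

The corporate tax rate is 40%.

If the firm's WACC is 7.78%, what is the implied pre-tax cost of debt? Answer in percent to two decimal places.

3.42%

Total capital V = 163 + 81.1 = 244.1.
Equity weight = 163/244.1 = 0.6678.
Debentures weight = 81.1/244.1 = 0.3322.
Equity contribution = 0.6678 × 10.63% = 7.0983%.
Remaining for debt = 7.78% − 7.0983% = 0.6817%.
Rd × (1 − 40%) × 0.3322 = 0.6817%  ⇒  Rd = 3.4198%.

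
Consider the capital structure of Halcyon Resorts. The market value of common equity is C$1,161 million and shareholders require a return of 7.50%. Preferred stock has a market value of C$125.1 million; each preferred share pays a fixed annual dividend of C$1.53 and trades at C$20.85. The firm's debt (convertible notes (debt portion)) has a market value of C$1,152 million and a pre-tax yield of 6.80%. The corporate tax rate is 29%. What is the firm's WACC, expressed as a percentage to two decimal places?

6.23%

Cost of preferred: Rp = 1.53 / 20.85 = 7.3381%.
Total capital V = 1161 + 125.1 + 1152 = 2438.1.
Equity: weight = 1161/2438.1 = 0.4762; cost = 7.5%.
Preferred: weight = 125.1/2438.1 = 0.0513; cost = 7.3381%.
Convertible notes (debt portion): weight = 1152/2438.1 = 0.4725; after-tax cost = 6.8% × (1 − 29%) = 4.8280%.
WACC = 0.4762 × 7.5000% + 0.0513 × 7.3381% + 0.4725 × 4.8280% = 6.2292%.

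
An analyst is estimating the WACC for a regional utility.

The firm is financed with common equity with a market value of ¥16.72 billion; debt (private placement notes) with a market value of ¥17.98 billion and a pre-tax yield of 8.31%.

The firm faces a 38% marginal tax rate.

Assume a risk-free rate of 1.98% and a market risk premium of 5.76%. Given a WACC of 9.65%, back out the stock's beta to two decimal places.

Total capital V = 16.72 + 17.98 = 34.7.
Equity weight = 16.72/34.7 = 0.4818.
Private placement notes weight = 17.98/34.7 = 0.5182.
Debt contribution = 0.5182 × 8.31% × (1 − 38%) = 2.6696%.
Required equity contribution = 9.65% − 2.6696% = 6.9804%  ⇒  Re = 14.4867%.
CAPM: 14.4867% = 1.98% + β × 5.76%  ⇒  β = 2.1713.

2.17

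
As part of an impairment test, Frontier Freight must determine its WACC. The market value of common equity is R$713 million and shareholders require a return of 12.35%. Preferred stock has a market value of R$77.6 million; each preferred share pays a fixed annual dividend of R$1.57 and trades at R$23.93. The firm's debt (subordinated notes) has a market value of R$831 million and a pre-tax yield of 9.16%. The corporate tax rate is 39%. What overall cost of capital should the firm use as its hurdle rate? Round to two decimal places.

Cost of preferred: Rp = 1.57 / 23.93 = 6.5608%.
Total capital V = 713 + 77.6 + 831 = 1621.6.
Equity: weight = 713/1621.6 = 0.4397; cost = 12.35%.
Preferred: weight = 77.6/1621.6 = 0.0479; cost = 6.5608%.
Subordinated notes: weight = 831/1621.6 = 0.5125; after-tax cost = 9.16% × (1 − 39%) = 5.5876%.
WACC = 0.4397 × 12.3500% + 0.0479 × 6.5608% + 0.5125 × 5.5876% = 8.6075%.

8.61%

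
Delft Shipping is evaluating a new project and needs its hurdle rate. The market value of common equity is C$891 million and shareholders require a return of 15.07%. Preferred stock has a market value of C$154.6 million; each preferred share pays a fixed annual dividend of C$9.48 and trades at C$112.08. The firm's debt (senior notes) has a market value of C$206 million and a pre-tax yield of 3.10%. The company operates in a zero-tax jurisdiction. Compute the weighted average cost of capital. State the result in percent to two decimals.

12.28%

Cost of preferred: Rp = 9.48 / 112.08 = 8.4582%.
Total capital V = 891 + 154.6 + 206 = 1251.6.
Equity: weight = 891/1251.6 = 0.7119; cost = 15.07%.
Preferred: weight = 154.6/1251.6 = 0.1235; cost = 8.4582%.
Senior notes: weight = 206/1251.6 = 0.1646; after-tax cost = 3.1% × (1 − 0%) = 3.1000%.
WACC = 0.7119 × 15.0700% + 0.1235 × 8.4582% + 0.1646 × 3.1000% = 12.2832%.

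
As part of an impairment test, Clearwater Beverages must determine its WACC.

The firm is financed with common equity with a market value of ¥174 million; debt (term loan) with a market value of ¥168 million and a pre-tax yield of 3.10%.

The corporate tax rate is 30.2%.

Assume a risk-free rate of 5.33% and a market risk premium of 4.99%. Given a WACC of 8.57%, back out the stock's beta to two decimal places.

1.89

Total capital V = 174 + 168 = 342.
Equity weight = 174/342 = 0.5088.
Term loan weight = 168/342 = 0.4912.
Debt contribution = 0.4912 × 3.1% × (1 − 30.2%) = 1.0629%.
Required equity contribution = 8.57% − 1.0629% = 7.5071%  ⇒  Re = 14.7553%.
CAPM: 14.7553% = 5.33% + β × 4.99%  ⇒  β = 1.8888.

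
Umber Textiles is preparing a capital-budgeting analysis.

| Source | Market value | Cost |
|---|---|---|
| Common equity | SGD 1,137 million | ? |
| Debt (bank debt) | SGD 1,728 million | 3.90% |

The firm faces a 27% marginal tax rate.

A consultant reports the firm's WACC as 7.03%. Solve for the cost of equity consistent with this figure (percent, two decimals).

13.39%

Total capital V = 1137 + 1728 = 2865.
Equity weight = 1137/2865 = 0.3969.
Bank debt weight = 1728/2865 = 0.6031.
Debt contribution = 0.6031 × 3.9% × (1 − 27%) = 1.7171%.
Required equity contribution = 7.03% − 1.7171% = 5.3129%.
Re = 5.3129% / 0.3969 = 13.3873%.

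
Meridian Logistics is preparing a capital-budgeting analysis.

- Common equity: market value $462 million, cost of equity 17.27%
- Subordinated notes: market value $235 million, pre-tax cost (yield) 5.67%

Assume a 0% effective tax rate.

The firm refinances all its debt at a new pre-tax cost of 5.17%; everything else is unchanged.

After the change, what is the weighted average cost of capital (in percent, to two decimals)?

After the change:
Total capital V = 462 + 235 = 697.
Equity: weight = 462/697 = 0.6628; cost = 17.27%.
Subordinated notes: weight = 235/697 = 0.3372; after-tax cost = 5.17% × (1 − 0%) = 5.1700%.
WACC = 0.6628 × 17.2700% + 0.3372 × 5.1700% = 13.1904%.

13.19%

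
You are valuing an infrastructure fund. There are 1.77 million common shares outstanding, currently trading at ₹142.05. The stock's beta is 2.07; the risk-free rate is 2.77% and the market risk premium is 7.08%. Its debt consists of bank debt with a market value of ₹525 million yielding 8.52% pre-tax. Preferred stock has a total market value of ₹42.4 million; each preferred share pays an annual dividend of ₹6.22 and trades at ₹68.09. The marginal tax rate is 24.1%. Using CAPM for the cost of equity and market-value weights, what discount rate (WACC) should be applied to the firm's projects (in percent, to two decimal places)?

9.97%

Cost of equity via CAPM: Re = 2.77% + 2.07 × 7.08% = 17.4256%.
Cost of preferred: Rp = 6.22 / 68.09 = 9.1350%.
Market value of equity E = 142.05 × 1.77m = 251.4285m.
Total capital V = 251.4285 + 42.4 + 525 = 818.8285.
Equity: weight = 251.4285/818.8285 = 0.3071; cost = 17.4256%.
Preferred: weight = 42.4/818.8285 = 0.0518; cost = 9.135%.
Bank debt: weight = 525/818.8285 = 0.6412; after-tax cost = 8.52% × (1 − 24.1%) = 6.4667%.
WACC = 0.3071 × 17.4256% + 0.0518 × 9.1350% + 0.6412 × 6.4667% = 9.9699%.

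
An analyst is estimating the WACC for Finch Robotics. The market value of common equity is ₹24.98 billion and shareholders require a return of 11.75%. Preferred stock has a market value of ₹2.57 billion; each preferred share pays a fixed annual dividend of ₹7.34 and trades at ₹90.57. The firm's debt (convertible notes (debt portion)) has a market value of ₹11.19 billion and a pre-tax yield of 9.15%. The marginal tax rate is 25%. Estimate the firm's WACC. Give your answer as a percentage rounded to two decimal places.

10.10%

Cost of preferred: Rp = 7.34 / 90.57 = 8.1042%.
Total capital V = 24.98 + 2.57 + 11.19 = 38.74.
Equity: weight = 24.98/38.74 = 0.6448; cost = 11.75%.
Preferred: weight = 2.57/38.74 = 0.0663; cost = 8.1042%.
Convertible notes (debt portion): weight = 11.19/38.74 = 0.2888; after-tax cost = 9.15% × (1 − 25%) = 6.8625%.
WACC = 0.6448 × 11.7500% + 0.0663 × 8.1042% + 0.2888 × 6.8625% = 10.0964%.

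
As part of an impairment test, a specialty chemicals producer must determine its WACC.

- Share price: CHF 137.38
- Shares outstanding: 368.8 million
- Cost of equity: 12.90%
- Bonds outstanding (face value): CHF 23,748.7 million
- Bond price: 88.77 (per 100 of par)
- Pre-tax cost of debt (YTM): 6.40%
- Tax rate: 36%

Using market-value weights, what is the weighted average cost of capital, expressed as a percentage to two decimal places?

10.31%

Market value of equity E = 137.38 × 368.8m = 50665.744m. Market value of debt D = 23748.7m × 88.77/100 = 21081.72099m.
Total capital V = 50665.744 + 21081.72099 = 71747.46499.
Equity: weight = 50665.744/71747.46499 = 0.7062; cost = 12.9%.
Bonds outstanding: weight = 21081.72099/71747.46499 = 0.2938; after-tax cost = 6.4% × (1 − 36%) = 4.0960%.
WACC = 0.7062 × 12.9000% + 0.2938 × 4.0960% = 10.3131%.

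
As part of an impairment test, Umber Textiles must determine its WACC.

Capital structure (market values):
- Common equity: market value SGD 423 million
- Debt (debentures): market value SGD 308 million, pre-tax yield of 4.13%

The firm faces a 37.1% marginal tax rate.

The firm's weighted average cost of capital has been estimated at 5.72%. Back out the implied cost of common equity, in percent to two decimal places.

Total capital V = 423 + 308 = 731.
Equity weight = 423/731 = 0.5787.
Debentures weight = 308/731 = 0.4213.
Debt contribution = 0.4213 × 4.13% × (1 − 37.1%) = 1.0945%.
Required equity contribution = 5.72% − 1.0945% = 4.6255%.
Re = 4.6255% / 0.5787 = 7.9934%.

7.99%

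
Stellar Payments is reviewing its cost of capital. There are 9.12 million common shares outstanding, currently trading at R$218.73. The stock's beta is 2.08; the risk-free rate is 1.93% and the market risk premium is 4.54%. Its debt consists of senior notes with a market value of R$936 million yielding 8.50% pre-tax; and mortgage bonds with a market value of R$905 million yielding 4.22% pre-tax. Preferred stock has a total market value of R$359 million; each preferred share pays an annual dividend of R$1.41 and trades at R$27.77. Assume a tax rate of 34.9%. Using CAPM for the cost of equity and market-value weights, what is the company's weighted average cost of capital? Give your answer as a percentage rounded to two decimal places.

Cost of equity via CAPM: Re = 1.93% + 2.08 × 4.54% = 11.3732%.
Cost of preferred: Rp = 1.41 / 27.77 = 5.0774%.
Market value of equity E = 218.73 × 9.12m = 1994.8176m.
Total capital V = 1994.8176 + 359 + 936 + 905 = 4194.8176.
Equity: weight = 1994.8176/4194.8176 = 0.4755; cost = 11.3732%.
Preferred: weight = 359/4194.8176 = 0.0856; cost = 5.0774%.
Senior notes: weight = 936/4194.8176 = 0.2231; after-tax cost = 8.5% × (1 − 34.9%) = 5.5335%.
Mortgage bonds: weight = 905/4194.8176 = 0.2157; after-tax cost = 4.22% × (1 − 34.9%) = 2.7472%.
WACC = 0.4755 × 11.3732% + 0.0856 × 5.0774% + 0.2231 × 5.5335% + 0.2157 × 2.7472% = 7.6704%.

7.67%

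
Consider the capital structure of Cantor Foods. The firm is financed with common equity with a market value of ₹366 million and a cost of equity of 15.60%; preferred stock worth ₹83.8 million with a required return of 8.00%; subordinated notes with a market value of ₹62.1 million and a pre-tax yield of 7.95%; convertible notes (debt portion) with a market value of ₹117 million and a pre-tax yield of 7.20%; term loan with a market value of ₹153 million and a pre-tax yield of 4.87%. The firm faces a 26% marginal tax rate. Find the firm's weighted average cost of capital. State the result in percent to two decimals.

Total capital V = 366 + 83.8 + 62.1 + 117 + 153 = 781.9.
Equity: weight = 366/781.9 = 0.4681; cost = 15.6%.
Preferred: weight = 83.8/781.9 = 0.1072; cost = 8%.
Subordinated notes: weight = 62.1/781.9 = 0.0794; after-tax cost = 7.95% × (1 − 26%) = 5.8830%.
Convertible notes (debt portion): weight = 117/781.9 = 0.1496; after-tax cost = 7.2% × (1 − 26%) = 5.3280%.
Term loan: weight = 153/781.9 = 0.1957; after-tax cost = 4.87% × (1 − 26%) = 3.6038%.
WACC = 0.4681 × 15.6000% + 0.1072 × 8.0000% + 0.0794 × 5.8830% + 0.1496 × 5.3280% + 0.1957 × 3.6038% = 10.1293%.

10.13%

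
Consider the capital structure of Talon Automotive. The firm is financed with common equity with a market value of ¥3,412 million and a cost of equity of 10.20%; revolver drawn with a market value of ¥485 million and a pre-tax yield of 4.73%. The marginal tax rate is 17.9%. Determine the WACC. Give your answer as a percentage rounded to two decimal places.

Total capital V = 3412 + 485 = 3897.
Equity: weight = 3412/3897 = 0.8755; cost = 10.2%.
Revolver drawn: weight = 485/3897 = 0.1245; after-tax cost = 4.73% × (1 − 17.9%) = 3.8833%.
WACC = 0.8755 × 10.2000% + 0.1245 × 3.8833% = 9.4139%.

9.41%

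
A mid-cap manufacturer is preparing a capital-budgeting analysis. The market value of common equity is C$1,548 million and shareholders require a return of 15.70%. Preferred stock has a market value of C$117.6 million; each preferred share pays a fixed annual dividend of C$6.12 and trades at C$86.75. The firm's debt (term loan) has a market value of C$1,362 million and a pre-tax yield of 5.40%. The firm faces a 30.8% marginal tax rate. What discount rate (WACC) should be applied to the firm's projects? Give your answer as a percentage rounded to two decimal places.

9.98%

Cost of preferred: Rp = 6.12 / 86.75 = 7.0548%.
Total capital V = 1548 + 117.6 + 1362 = 3027.6.
Equity: weight = 1548/3027.6 = 0.5113; cost = 15.7%.
Preferred: weight = 117.6/3027.6 = 0.0388; cost = 7.0548%.
Term loan: weight = 1362/3027.6 = 0.4499; after-tax cost = 5.4% × (1 − 30.8%) = 3.7368%.
WACC = 0.5113 × 15.7000% + 0.0388 × 7.0548% + 0.4499 × 3.7368% = 9.9824%.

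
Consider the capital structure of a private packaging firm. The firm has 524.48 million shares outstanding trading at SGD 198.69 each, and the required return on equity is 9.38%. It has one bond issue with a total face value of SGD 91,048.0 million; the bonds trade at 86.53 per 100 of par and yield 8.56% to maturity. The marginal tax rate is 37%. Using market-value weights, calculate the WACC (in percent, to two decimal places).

Market value of equity E = 198.69 × 524.48m = 104208.9312m. Market value of debt D = 91048m × 86.53/100 = 78783.8344m.
Total capital V = 104208.9312 + 78783.8344 = 182992.7656.
Equity: weight = 104208.9312/182992.7656 = 0.5695; cost = 9.38%.
Bonds outstanding: weight = 78783.8344/182992.7656 = 0.4305; after-tax cost = 8.56% × (1 − 37%) = 5.3928%.
WACC = 0.5695 × 9.3800% + 0.4305 × 5.3928% = 7.6634%.

7.66%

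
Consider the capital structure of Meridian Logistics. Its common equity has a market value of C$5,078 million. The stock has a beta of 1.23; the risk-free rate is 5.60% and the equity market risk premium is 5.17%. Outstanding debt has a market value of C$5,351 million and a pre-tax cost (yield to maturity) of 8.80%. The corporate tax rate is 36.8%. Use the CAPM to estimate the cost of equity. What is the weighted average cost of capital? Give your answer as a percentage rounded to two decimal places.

Cost of equity via CAPM: Re = 5.6% + 1.23 × 5.17% = 11.9591%.
Total capital V = 5078 + 5351 = 10429.
Equity: weight = 5078/10429 = 0.4869; cost = 11.9591%.
Debt: weight = 5351/10429 = 0.5131; after-tax cost = 8.8% × (1 − 36.8%) = 5.5616%.
WACC = 0.4869 × 11.9591% + 0.5131 × 5.5616% = 8.6766%.

8.68%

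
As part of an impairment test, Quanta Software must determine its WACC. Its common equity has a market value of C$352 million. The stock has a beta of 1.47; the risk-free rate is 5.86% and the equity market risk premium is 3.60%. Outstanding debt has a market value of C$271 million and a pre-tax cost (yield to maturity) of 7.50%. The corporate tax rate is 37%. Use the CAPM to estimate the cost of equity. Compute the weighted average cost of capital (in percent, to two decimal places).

Cost of equity via CAPM: Re = 5.86% + 1.47 × 3.6% = 11.1520%.
Total capital V = 352 + 271 = 623.
Equity: weight = 352/623 = 0.5650; cost = 11.152%.
Debt: weight = 271/623 = 0.4350; after-tax cost = 7.5% × (1 − 37%) = 4.7250%.
WACC = 0.5650 × 11.1520% + 0.4350 × 4.7250% = 8.3563%.

8.36%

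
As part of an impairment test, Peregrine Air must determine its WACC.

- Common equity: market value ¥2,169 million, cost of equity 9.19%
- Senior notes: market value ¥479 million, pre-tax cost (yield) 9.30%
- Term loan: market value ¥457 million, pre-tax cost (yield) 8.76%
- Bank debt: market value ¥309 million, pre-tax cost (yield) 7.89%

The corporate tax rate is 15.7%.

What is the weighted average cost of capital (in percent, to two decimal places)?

Total capital V = 2169 + 479 + 457 + 309 = 3414.
Equity: weight = 2169/3414 = 0.6353; cost = 9.19%.
Senior notes: weight = 479/3414 = 0.1403; after-tax cost = 9.3% × (1 − 15.7%) = 7.8399%.
Term loan: weight = 457/3414 = 0.1339; after-tax cost = 8.76% × (1 − 15.7%) = 7.3847%.
Bank debt: weight = 309/3414 = 0.0905; after-tax cost = 7.89% × (1 − 15.7%) = 6.6513%.
WACC = 0.6353 × 9.1900% + 0.1403 × 7.8399% + 0.1339 × 7.3847% + 0.0905 × 6.6513% = 8.5291%.

8.53%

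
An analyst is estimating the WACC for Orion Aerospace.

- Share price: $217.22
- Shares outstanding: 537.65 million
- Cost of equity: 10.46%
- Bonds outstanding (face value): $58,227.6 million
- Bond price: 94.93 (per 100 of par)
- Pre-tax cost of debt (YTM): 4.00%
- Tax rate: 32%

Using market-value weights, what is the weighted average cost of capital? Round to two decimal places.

7.97%

Market value of equity E = 217.22 × 537.65m = 116788.333m. Market value of debt D = 58227.6m × 94.93/100 = 55275.46068m.
Total capital V = 116788.333 + 55275.46068 = 172063.79368.
Equity: weight = 116788.333/172063.79368 = 0.6788; cost = 10.46%.
Bonds outstanding: weight = 55275.46068/172063.79368 = 0.3212; after-tax cost = 4% × (1 − 32%) = 2.7200%.
WACC = 0.6788 × 10.4600% + 0.3212 × 2.7200% = 7.9735%.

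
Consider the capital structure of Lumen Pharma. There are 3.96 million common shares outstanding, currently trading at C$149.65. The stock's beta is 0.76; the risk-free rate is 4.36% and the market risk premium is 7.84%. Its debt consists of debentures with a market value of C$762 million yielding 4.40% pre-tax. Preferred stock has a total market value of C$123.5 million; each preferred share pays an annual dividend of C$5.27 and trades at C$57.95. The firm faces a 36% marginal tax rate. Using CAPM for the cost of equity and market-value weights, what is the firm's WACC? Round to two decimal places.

6.35%

Cost of equity via CAPM: Re = 4.36% + 0.76 × 7.84% = 10.3184%.
Cost of preferred: Rp = 5.27 / 57.95 = 9.0940%.
Market value of equity E = 149.65 × 3.96m = 592.614m.
Total capital V = 592.614 + 123.5 + 762 = 1478.114.
Equity: weight = 592.614/1478.114 = 0.4009; cost = 10.3184%.
Preferred: weight = 123.5/1478.114 = 0.0836; cost = 9.094%.
Debentures: weight = 762/1478.114 = 0.5155; after-tax cost = 4.4% × (1 − 36%) = 2.8160%.
WACC = 0.4009 × 10.3184% + 0.0836 × 9.0940% + 0.5155 × 2.8160% = 6.3484%.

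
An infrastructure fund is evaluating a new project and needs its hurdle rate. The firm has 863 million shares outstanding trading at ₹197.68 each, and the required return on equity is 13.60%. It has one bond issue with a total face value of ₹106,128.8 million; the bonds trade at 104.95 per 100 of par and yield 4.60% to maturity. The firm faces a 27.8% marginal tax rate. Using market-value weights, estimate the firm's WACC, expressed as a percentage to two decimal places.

9.54%

Market value of equity E = 197.68 × 863m = 170597.84m. Market value of debt D = 106128.8m × 104.95/100 = 111382.1756m.
Total capital V = 170597.84 + 111382.1756 = 281980.0156.
Equity: weight = 170597.84/281980.0156 = 0.6050; cost = 13.6%.
Bonds outstanding: weight = 111382.1756/281980.0156 = 0.3950; after-tax cost = 4.6% × (1 − 27.8%) = 3.3212%.
WACC = 0.6050 × 13.6000% + 0.3950 × 3.3212% = 9.5399%.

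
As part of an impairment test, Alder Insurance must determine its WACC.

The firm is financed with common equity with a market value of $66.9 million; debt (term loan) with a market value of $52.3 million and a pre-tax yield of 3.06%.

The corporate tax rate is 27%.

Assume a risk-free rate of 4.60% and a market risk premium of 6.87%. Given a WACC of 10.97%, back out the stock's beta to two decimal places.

Total capital V = 66.9 + 52.3 = 119.2.
Equity weight = 66.9/119.2 = 0.5612.
Term loan weight = 52.3/119.2 = 0.4388.
Debt contribution = 0.4388 × 3.06% × (1 − 27%) = 0.9801%.
Required equity contribution = 10.97% − 0.9801% = 9.9899%  ⇒  Re = 17.7996%.
CAPM: 17.7996% = 4.6% + β × 6.87%  ⇒  β = 1.9213.

1.92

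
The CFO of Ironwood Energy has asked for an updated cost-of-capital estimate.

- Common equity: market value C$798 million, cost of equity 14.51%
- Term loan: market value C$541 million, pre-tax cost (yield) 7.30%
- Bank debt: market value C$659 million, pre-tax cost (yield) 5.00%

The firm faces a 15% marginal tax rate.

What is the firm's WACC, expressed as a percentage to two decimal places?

8.88%

Total capital V = 798 + 541 + 659 = 1998.
Equity: weight = 798/1998 = 0.3994; cost = 14.51%.
Term loan: weight = 541/1998 = 0.2708; after-tax cost = 7.3% × (1 − 15%) = 6.2050%.
Bank debt: weight = 659/1998 = 0.3298; after-tax cost = 5% × (1 − 15%) = 4.2500%.
WACC = 0.3994 × 14.5100% + 0.2708 × 6.2050% + 0.3298 × 4.2500% = 8.8772%.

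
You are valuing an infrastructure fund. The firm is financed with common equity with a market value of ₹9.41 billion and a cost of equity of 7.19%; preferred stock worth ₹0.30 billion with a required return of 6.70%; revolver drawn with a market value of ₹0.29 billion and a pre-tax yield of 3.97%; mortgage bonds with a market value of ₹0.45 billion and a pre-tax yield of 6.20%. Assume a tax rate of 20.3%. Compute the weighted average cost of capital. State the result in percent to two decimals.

6.97%

Total capital V = 9.41 + 0.3 + 0.29 + 0.45 = 10.45.
Equity: weight = 9.41/10.45 = 0.9005; cost = 7.19%.
Preferred: weight = 0.3/10.45 = 0.0287; cost = 6.7%.
Revolver drawn: weight = 0.29/10.45 = 0.0278; after-tax cost = 3.97% × (1 − 20.3%) = 3.1641%.
Mortgage bonds: weight = 0.45/10.45 = 0.0431; after-tax cost = 6.2% × (1 − 20.3%) = 4.9414%.
WACC = 0.9005 × 7.1900% + 0.0287 × 6.7000% + 0.0278 × 3.1641% + 0.0431 × 4.9414% = 6.9674%.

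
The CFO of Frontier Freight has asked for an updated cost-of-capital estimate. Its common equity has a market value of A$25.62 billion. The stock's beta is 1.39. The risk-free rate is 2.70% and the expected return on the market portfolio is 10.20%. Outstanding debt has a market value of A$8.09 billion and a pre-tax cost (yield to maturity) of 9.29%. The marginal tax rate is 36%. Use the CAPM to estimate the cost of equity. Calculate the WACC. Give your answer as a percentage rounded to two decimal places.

Market risk premium = 10.2% − 2.7% = 7.5%.
Cost of equity via CAPM: Re = 2.7% + 1.39 × 7.5% = 13.1250%.
Total capital V = 25.62 + 8.09 = 33.71.
Equity: weight = 25.62/33.71 = 0.7600; cost = 13.125%.
Debt: weight = 8.09/33.71 = 0.2400; after-tax cost = 9.29% × (1 − 36%) = 5.9456%.
WACC = 0.7600 × 13.1250% + 0.2400 × 5.9456% = 11.4020%.

11.40%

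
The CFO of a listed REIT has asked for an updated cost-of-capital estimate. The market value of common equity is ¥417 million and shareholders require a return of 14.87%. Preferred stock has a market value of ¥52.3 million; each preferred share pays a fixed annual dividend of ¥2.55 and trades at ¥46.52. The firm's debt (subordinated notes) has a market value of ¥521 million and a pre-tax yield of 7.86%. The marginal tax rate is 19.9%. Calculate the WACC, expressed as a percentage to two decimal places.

9.86%

Cost of preferred: Rp = 2.55 / 46.52 = 5.4815%.
Total capital V = 417 + 52.3 + 521 = 990.3.
Equity: weight = 417/990.3 = 0.4211; cost = 14.87%.
Preferred: weight = 52.3/990.3 = 0.0528; cost = 5.4815%.
Subordinated notes: weight = 521/990.3 = 0.5261; after-tax cost = 7.86% × (1 − 19.9%) = 6.2959%.
WACC = 0.4211 × 14.8700% + 0.0528 × 5.4815% + 0.5261 × 6.2959% = 9.8633%.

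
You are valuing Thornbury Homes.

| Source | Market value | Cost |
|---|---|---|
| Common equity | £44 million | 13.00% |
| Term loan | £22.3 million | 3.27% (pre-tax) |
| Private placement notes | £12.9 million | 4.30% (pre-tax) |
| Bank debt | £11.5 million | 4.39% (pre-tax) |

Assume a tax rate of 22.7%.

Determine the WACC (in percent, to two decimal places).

Total capital V = 44 + 22.3 + 12.9 + 11.5 = 90.7.
Equity: weight = 44/90.7 = 0.4851; cost = 13%.
Term loan: weight = 22.3/90.7 = 0.2459; after-tax cost = 3.27% × (1 − 22.7%) = 2.5277%.
Private placement notes: weight = 12.9/90.7 = 0.1422; after-tax cost = 4.3% × (1 − 22.7%) = 3.3239%.
Bank debt: weight = 11.5/90.7 = 0.1268; after-tax cost = 4.39% × (1 − 22.7%) = 3.3935%.
WACC = 0.4851 × 13.0000% + 0.2459 × 2.5277% + 0.1422 × 3.3239% + 0.1268 × 3.3935% = 7.8310%.

7.83%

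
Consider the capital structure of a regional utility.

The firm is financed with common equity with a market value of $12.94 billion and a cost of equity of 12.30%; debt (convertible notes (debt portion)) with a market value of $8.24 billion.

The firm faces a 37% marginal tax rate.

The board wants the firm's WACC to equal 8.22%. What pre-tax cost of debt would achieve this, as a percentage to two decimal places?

2.88%

Total capital V = 12.94 + 8.24 = 21.18.
Equity weight = 12.94/21.18 = 0.6110.
Convertible notes (debt portion) weight = 8.24/21.18 = 0.3890.
Equity contribution = 0.6110 × 12.3% = 7.5147%.
Remaining for debt = 8.22% − 7.5147% = 0.7053%.
Rd × (1 − 37%) × 0.3890 = 0.7053%  ⇒  Rd = 2.8775%.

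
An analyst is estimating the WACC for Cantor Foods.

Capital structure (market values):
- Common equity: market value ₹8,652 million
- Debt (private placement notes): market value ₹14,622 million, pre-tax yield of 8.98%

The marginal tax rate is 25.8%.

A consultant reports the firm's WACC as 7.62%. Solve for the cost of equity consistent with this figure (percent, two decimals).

Total capital V = 8652 + 14622 = 23274.
Equity weight = 8652/23274 = 0.3717.
Private placement notes weight = 14622/23274 = 0.6283.
Debt contribution = 0.6283 × 8.98% × (1 − 25.8%) = 4.1862%.
Required equity contribution = 7.62% − 4.1862% = 3.4338%.
Re = 3.4338% / 0.3717 = 9.2371%.

9.24%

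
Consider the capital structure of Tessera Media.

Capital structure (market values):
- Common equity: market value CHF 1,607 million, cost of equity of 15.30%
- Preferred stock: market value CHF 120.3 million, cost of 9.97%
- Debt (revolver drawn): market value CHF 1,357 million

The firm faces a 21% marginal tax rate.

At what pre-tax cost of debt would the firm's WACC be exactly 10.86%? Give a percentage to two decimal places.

Total capital V = 1607 + 120.3 + 1357 = 3084.3.
Equity weight = 1607/3084.3 = 0.5210.
Preferred weight = 120.3/3084.3 = 0.0390.
Revolver drawn weight = 1357/3084.3 = 0.4400.
Equity contribution = 0.5210 × 15.3% = 7.9717%.
Preferred contribution = 0.0390 × 9.97% = 0.3889%.
Remaining for debt = 10.86% − 8.3606% = 2.4994%.
Rd × (1 − 21%) × 0.4400 = 2.4994%  ⇒  Rd = 7.1910%.

7.19%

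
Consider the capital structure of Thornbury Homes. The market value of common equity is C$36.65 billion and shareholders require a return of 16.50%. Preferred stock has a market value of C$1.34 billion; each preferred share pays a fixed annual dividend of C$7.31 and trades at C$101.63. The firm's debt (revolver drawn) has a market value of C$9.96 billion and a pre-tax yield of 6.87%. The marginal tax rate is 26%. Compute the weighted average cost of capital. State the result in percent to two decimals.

Cost of preferred: Rp = 7.31 / 101.63 = 7.1928%.
Total capital V = 36.65 + 1.34 + 9.96 = 47.95.
Equity: weight = 36.65/47.95 = 0.7643; cost = 16.5%.
Preferred: weight = 1.34/47.95 = 0.0279; cost = 7.1928%.
Revolver drawn: weight = 9.96/47.95 = 0.2077; after-tax cost = 6.87% × (1 − 26%) = 5.0838%.
WACC = 0.7643 × 16.5000% + 0.0279 × 7.1928% + 0.2077 × 5.0838% = 13.8686%.

13.87%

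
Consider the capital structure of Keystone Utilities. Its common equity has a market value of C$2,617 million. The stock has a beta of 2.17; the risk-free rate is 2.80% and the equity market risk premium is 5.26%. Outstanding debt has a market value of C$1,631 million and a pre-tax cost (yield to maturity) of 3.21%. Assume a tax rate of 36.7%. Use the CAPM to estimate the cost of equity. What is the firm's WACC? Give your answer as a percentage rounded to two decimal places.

Cost of equity via CAPM: Re = 2.8% + 2.17 × 5.26% = 14.2142%.
Total capital V = 2617 + 1631 = 4248.
Equity: weight = 2617/4248 = 0.6161; cost = 14.2142%.
Debt: weight = 1631/4248 = 0.3839; after-tax cost = 3.21% × (1 − 36.7%) = 2.0319%.
WACC = 0.6161 × 14.2142% + 0.3839 × 2.0319% = 9.5369%.

9.54%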